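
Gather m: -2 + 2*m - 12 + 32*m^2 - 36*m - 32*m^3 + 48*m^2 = -32*m^3 + 80*m^2 - 34*m - 14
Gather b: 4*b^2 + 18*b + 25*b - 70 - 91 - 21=4*b^2 + 43*b - 182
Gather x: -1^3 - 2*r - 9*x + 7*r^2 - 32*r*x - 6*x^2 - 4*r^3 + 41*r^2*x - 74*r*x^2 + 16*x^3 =-4*r^3 + 7*r^2 - 2*r + 16*x^3 + x^2*(-74*r - 6) + x*(41*r^2 - 32*r - 9) - 1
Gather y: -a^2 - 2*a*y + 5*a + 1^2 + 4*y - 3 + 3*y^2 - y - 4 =-a^2 + 5*a + 3*y^2 + y*(3 - 2*a) - 6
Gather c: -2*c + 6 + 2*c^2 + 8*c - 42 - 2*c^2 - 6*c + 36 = 0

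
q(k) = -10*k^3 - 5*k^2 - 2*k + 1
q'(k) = -30*k^2 - 10*k - 2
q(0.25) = 0.03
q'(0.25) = -6.38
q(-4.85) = 1033.93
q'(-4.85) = -659.18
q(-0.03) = 1.06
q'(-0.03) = -1.73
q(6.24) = -2635.87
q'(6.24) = -1232.53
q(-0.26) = 1.36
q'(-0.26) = -1.43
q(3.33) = -430.36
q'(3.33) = -367.97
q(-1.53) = 28.17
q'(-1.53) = -56.93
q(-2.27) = 96.75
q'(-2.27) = -133.89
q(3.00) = -320.00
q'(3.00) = -302.00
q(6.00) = -2351.00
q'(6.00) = -1142.00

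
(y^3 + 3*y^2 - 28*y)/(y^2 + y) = (y^2 + 3*y - 28)/(y + 1)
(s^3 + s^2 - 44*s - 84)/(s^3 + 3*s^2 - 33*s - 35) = (s^3 + s^2 - 44*s - 84)/(s^3 + 3*s^2 - 33*s - 35)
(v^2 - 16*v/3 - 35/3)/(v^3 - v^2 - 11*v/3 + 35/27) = 9*(v - 7)/(9*v^2 - 24*v + 7)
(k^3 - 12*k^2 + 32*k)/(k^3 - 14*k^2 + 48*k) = (k - 4)/(k - 6)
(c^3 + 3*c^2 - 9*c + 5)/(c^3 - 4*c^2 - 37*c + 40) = (c - 1)/(c - 8)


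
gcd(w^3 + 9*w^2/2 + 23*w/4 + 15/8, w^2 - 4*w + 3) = 1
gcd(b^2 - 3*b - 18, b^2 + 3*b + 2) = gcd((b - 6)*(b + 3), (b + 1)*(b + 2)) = 1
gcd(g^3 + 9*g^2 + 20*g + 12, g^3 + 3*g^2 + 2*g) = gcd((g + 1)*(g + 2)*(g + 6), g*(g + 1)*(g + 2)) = g^2 + 3*g + 2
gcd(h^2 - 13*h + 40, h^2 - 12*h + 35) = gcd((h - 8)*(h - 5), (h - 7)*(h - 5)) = h - 5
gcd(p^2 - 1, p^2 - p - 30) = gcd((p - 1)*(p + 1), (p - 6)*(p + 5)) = 1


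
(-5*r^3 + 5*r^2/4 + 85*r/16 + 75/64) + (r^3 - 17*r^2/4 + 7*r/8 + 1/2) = -4*r^3 - 3*r^2 + 99*r/16 + 107/64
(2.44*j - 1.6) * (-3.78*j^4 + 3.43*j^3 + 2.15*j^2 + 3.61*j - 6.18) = -9.2232*j^5 + 14.4172*j^4 - 0.242000000000001*j^3 + 5.3684*j^2 - 20.8552*j + 9.888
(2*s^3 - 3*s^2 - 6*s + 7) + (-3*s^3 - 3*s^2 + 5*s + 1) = -s^3 - 6*s^2 - s + 8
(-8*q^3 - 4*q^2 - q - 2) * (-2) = 16*q^3 + 8*q^2 + 2*q + 4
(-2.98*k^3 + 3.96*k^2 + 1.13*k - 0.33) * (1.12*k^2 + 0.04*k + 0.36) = -3.3376*k^5 + 4.316*k^4 + 0.3512*k^3 + 1.1012*k^2 + 0.3936*k - 0.1188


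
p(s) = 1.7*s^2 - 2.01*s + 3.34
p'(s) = 3.4*s - 2.01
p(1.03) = 3.07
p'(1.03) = 1.49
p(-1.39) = 9.42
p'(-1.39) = -6.74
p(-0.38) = 4.35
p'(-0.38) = -3.30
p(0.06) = 3.23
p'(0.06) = -1.81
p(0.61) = 2.75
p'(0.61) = 0.06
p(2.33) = 7.89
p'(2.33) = 5.91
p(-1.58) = 10.76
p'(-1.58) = -7.38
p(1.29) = 3.58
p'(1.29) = 2.38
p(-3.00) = 24.67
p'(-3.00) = -12.21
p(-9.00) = 159.13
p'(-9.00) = -32.61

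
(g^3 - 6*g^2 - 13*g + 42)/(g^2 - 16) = (g^3 - 6*g^2 - 13*g + 42)/(g^2 - 16)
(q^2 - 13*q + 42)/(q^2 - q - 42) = (q - 6)/(q + 6)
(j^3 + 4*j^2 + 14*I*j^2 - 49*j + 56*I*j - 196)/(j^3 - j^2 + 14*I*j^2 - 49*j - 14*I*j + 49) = (j + 4)/(j - 1)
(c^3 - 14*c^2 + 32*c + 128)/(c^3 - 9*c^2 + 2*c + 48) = (c - 8)/(c - 3)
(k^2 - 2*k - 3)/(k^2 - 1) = (k - 3)/(k - 1)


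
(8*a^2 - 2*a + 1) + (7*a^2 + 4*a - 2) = 15*a^2 + 2*a - 1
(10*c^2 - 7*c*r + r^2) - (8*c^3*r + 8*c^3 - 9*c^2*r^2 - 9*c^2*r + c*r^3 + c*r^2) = -8*c^3*r - 8*c^3 + 9*c^2*r^2 + 9*c^2*r + 10*c^2 - c*r^3 - c*r^2 - 7*c*r + r^2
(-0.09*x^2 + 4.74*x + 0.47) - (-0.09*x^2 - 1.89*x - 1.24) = 6.63*x + 1.71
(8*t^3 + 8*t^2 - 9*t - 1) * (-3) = -24*t^3 - 24*t^2 + 27*t + 3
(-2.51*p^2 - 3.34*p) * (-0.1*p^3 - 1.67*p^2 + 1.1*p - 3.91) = 0.251*p^5 + 4.5257*p^4 + 2.8168*p^3 + 6.1401*p^2 + 13.0594*p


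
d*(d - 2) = d^2 - 2*d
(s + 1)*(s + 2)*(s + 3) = s^3 + 6*s^2 + 11*s + 6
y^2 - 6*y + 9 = (y - 3)^2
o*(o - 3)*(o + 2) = o^3 - o^2 - 6*o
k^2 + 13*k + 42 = (k + 6)*(k + 7)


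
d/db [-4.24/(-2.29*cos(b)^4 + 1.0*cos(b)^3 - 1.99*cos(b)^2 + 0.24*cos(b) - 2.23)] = (38.8384*cos(b)^3 - 12.72*cos(b)^2 + 16.8752*cos(b) - 1.0176)*sin(b)/(2.29*cos(b)^4 - 1.0*cos(b)^3 + 1.99*cos(b)^2 - 0.24*cos(b) + 2.23)^2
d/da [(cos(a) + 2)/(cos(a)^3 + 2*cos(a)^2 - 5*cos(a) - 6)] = (19*cos(a)/2 + 4*cos(2*a) + cos(3*a)/2)*sin(a)/(cos(a)^3 + 2*cos(a)^2 - 5*cos(a) - 6)^2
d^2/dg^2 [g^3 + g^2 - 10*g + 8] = 6*g + 2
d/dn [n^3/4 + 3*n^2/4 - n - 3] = 3*n^2/4 + 3*n/2 - 1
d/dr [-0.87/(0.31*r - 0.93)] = 0.2697/(0.31*r - 0.93)^2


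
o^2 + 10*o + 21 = (o + 3)*(o + 7)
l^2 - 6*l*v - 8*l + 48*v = (l - 8)*(l - 6*v)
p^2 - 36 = (p - 6)*(p + 6)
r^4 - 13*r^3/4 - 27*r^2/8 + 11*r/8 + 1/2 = (r - 4)*(r - 1/2)*(r + 1/4)*(r + 1)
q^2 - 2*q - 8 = (q - 4)*(q + 2)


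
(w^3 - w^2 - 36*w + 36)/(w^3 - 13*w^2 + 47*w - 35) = (w^2 - 36)/(w^2 - 12*w + 35)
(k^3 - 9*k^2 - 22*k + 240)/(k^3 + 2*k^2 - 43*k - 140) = (k^2 - 14*k + 48)/(k^2 - 3*k - 28)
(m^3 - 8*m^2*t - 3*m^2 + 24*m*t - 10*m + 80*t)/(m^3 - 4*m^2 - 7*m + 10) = (m - 8*t)/(m - 1)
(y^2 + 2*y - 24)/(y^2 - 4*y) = (y + 6)/y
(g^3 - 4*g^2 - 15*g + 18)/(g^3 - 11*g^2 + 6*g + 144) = (g - 1)/(g - 8)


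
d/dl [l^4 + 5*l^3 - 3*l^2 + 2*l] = 4*l^3 + 15*l^2 - 6*l + 2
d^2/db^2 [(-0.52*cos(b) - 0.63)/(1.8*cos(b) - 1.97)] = (-3.88512*sin(b)^2 + 4.252048*cos(b) - 3.88512)/(5.832*cos(b)^3 - 19.1484*cos(b)^2 + 20.95686*cos(b) - 7.645373)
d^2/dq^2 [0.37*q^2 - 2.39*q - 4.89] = 0.740000000000000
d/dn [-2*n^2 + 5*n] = 5 - 4*n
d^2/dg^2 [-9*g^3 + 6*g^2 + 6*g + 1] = 12 - 54*g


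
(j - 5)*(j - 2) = j^2 - 7*j + 10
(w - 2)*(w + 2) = w^2 - 4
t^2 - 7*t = t*(t - 7)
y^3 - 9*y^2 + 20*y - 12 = (y - 6)*(y - 2)*(y - 1)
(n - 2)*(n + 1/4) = n^2 - 7*n/4 - 1/2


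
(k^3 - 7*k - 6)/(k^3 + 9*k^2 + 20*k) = (k^3 - 7*k - 6)/(k*(k^2 + 9*k + 20))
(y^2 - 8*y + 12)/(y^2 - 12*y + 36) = (y - 2)/(y - 6)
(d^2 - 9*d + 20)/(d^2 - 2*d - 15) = (d - 4)/(d + 3)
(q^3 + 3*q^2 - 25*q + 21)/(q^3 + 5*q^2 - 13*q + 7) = (q - 3)/(q - 1)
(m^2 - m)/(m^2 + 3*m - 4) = m/(m + 4)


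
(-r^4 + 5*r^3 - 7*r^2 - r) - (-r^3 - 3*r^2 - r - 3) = -r^4 + 6*r^3 - 4*r^2 + 3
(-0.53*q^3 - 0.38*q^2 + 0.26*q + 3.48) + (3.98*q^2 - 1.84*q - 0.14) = -0.53*q^3 + 3.6*q^2 - 1.58*q + 3.34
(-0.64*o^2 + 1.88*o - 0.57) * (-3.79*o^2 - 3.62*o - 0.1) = 2.4256*o^4 - 4.8084*o^3 - 4.5813*o^2 + 1.8754*o + 0.057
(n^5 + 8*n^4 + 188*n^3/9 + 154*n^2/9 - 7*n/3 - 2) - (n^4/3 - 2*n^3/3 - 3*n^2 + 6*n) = n^5 + 23*n^4/3 + 194*n^3/9 + 181*n^2/9 - 25*n/3 - 2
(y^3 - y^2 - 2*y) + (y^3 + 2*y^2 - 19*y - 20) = 2*y^3 + y^2 - 21*y - 20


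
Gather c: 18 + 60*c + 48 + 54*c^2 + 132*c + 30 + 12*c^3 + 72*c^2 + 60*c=12*c^3 + 126*c^2 + 252*c + 96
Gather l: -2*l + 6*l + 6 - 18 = 4*l - 12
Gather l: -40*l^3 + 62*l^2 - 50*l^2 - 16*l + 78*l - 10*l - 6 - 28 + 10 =-40*l^3 + 12*l^2 + 52*l - 24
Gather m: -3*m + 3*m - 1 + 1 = 0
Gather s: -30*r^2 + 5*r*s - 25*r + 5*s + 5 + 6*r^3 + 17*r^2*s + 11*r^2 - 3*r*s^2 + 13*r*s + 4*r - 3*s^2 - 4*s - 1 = 6*r^3 - 19*r^2 - 21*r + s^2*(-3*r - 3) + s*(17*r^2 + 18*r + 1) + 4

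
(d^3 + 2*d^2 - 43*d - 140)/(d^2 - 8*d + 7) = (d^2 + 9*d + 20)/(d - 1)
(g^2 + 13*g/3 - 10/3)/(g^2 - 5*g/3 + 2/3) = (g + 5)/(g - 1)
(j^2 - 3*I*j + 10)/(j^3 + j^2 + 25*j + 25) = (j + 2*I)/(j^2 + j*(1 + 5*I) + 5*I)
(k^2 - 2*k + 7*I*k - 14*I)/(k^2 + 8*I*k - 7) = (k - 2)/(k + I)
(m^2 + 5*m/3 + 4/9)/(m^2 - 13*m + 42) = (9*m^2 + 15*m + 4)/(9*(m^2 - 13*m + 42))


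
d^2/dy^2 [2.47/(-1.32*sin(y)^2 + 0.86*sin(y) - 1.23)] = (17.214912*sin(y)^4 - 8.411832*sin(y)^3 - 40.036724*sin(y)^2 + 19.43643*sin(y) + 4.36696)/(1.32*sin(y)^2 - 0.86*sin(y) + 1.23)^3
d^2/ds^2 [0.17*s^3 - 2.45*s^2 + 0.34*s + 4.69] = 1.02*s - 4.9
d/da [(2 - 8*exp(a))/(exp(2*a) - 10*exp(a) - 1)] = 4*(2*exp(2*a) - exp(a) + 7)*exp(a)/(exp(4*a) - 20*exp(3*a) + 98*exp(2*a) + 20*exp(a) + 1)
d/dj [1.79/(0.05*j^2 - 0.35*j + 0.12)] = (0.6265 - 0.179*j)/(0.05*j^2 - 0.35*j + 0.12)^2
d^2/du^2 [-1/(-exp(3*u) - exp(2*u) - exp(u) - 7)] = (2*(3*exp(2*u) + 2*exp(u) + 1)^2*exp(u) - (9*exp(2*u) + 4*exp(u) + 1)*(exp(3*u) + exp(2*u) + exp(u) + 7))*exp(u)/(exp(3*u) + exp(2*u) + exp(u) + 7)^3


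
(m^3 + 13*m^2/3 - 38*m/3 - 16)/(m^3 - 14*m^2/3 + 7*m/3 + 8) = (m + 6)/(m - 3)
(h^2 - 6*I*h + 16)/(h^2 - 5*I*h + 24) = (h + 2*I)/(h + 3*I)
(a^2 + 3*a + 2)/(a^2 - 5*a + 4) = (a^2 + 3*a + 2)/(a^2 - 5*a + 4)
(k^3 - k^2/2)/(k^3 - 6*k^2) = (k - 1/2)/(k - 6)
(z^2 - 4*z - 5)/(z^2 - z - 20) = (z + 1)/(z + 4)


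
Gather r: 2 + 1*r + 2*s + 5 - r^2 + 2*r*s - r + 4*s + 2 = -r^2 + 2*r*s + 6*s + 9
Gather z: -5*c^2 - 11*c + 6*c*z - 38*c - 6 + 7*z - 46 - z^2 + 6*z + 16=-5*c^2 - 49*c - z^2 + z*(6*c + 13) - 36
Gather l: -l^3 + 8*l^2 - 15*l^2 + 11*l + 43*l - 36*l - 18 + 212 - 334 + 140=-l^3 - 7*l^2 + 18*l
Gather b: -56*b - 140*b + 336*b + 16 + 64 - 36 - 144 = 140*b - 100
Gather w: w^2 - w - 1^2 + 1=w^2 - w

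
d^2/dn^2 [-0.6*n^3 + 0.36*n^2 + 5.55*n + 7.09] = 0.72 - 3.6*n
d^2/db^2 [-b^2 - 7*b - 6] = -2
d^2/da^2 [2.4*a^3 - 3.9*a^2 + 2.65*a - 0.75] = 14.4*a - 7.8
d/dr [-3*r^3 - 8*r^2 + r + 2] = -9*r^2 - 16*r + 1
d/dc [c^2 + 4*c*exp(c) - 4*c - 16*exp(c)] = 4*c*exp(c) + 2*c - 12*exp(c) - 4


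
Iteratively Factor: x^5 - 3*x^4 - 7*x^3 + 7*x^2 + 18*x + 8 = (x + 1)*(x^4 - 4*x^3 - 3*x^2 + 10*x + 8) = (x - 2)*(x + 1)*(x^3 - 2*x^2 - 7*x - 4) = (x - 2)*(x + 1)^2*(x^2 - 3*x - 4) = (x - 4)*(x - 2)*(x + 1)^2*(x + 1)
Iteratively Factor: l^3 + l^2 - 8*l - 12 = (l + 2)*(l^2 - l - 6) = (l + 2)^2*(l - 3)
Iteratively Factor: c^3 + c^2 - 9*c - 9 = (c + 1)*(c^2 - 9) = (c + 1)*(c + 3)*(c - 3)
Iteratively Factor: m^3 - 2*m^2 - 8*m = (m - 4)*(m^2 + 2*m) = (m - 4)*(m + 2)*(m)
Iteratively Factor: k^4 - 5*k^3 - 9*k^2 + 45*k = (k - 5)*(k^3 - 9*k) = (k - 5)*(k - 3)*(k^2 + 3*k) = k*(k - 5)*(k - 3)*(k + 3)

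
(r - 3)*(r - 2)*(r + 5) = r^3 - 19*r + 30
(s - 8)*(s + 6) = s^2 - 2*s - 48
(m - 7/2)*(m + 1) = m^2 - 5*m/2 - 7/2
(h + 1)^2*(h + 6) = h^3 + 8*h^2 + 13*h + 6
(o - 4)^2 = o^2 - 8*o + 16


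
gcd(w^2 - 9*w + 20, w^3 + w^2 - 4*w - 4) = 1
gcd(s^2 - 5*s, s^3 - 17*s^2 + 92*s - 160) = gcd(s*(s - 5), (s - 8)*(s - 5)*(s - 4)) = s - 5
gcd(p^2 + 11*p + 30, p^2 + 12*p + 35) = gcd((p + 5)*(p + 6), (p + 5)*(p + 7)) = p + 5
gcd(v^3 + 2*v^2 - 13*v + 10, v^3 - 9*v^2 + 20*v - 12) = v^2 - 3*v + 2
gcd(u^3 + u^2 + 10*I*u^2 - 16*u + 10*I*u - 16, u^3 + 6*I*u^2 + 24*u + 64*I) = u^2 + 10*I*u - 16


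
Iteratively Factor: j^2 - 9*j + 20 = (j - 4)*(j - 5)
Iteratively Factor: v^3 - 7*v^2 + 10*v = (v - 2)*(v^2 - 5*v) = v*(v - 2)*(v - 5)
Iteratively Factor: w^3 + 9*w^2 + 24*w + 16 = (w + 4)*(w^2 + 5*w + 4) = (w + 4)^2*(w + 1)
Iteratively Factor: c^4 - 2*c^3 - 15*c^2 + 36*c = (c - 3)*(c^3 + c^2 - 12*c) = c*(c - 3)*(c^2 + c - 12) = c*(c - 3)*(c + 4)*(c - 3)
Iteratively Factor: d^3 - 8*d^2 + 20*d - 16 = (d - 4)*(d^2 - 4*d + 4) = (d - 4)*(d - 2)*(d - 2)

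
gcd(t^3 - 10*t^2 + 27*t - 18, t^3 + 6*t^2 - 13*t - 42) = t - 3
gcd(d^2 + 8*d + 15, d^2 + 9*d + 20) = d + 5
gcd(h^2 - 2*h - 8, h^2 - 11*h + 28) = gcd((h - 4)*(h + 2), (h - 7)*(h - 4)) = h - 4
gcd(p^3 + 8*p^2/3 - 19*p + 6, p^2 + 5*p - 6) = p + 6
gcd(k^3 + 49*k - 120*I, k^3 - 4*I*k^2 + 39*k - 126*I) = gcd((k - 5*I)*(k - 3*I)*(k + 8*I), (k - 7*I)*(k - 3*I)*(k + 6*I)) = k - 3*I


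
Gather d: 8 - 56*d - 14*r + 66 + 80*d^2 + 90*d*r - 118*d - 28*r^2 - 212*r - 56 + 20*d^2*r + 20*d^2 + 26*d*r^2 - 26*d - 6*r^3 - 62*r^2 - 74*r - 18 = d^2*(20*r + 100) + d*(26*r^2 + 90*r - 200) - 6*r^3 - 90*r^2 - 300*r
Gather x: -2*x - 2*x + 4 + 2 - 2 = 4 - 4*x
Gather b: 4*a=4*a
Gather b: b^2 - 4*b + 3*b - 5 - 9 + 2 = b^2 - b - 12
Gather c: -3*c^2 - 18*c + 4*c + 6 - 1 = -3*c^2 - 14*c + 5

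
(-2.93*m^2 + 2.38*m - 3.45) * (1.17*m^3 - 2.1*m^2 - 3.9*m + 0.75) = -3.4281*m^5 + 8.9376*m^4 + 2.3925*m^3 - 4.2345*m^2 + 15.24*m - 2.5875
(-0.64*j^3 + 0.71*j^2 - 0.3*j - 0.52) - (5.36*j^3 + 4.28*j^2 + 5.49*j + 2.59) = -6.0*j^3 - 3.57*j^2 - 5.79*j - 3.11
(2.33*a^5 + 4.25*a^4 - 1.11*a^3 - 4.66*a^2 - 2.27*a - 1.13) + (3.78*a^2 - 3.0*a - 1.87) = 2.33*a^5 + 4.25*a^4 - 1.11*a^3 - 0.88*a^2 - 5.27*a - 3.0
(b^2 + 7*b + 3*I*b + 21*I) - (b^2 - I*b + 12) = 7*b + 4*I*b - 12 + 21*I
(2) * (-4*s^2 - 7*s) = -8*s^2 - 14*s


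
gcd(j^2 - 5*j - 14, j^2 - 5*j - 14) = j^2 - 5*j - 14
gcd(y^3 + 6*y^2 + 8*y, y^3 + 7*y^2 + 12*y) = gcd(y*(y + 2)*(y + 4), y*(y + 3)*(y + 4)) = y^2 + 4*y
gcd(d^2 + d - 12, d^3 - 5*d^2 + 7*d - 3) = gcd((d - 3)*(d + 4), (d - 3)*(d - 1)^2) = d - 3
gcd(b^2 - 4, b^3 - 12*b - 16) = b + 2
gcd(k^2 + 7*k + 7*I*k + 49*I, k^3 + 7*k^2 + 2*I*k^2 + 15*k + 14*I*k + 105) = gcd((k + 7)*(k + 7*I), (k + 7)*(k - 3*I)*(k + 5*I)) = k + 7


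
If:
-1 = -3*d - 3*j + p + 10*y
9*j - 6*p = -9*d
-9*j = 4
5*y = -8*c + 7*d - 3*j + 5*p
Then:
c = 275*y/24 + 127/72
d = 20*y/3 + 10/9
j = -4/9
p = 10*y + 1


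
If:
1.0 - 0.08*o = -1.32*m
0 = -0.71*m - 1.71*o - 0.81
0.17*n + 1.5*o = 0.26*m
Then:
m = -0.77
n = 0.20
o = -0.16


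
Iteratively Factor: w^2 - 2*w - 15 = (w + 3)*(w - 5)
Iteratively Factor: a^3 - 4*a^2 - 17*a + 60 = (a - 3)*(a^2 - a - 20) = (a - 5)*(a - 3)*(a + 4)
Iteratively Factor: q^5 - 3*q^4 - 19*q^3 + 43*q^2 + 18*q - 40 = (q - 2)*(q^4 - q^3 - 21*q^2 + q + 20) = (q - 2)*(q + 1)*(q^3 - 2*q^2 - 19*q + 20) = (q - 2)*(q - 1)*(q + 1)*(q^2 - q - 20) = (q - 5)*(q - 2)*(q - 1)*(q + 1)*(q + 4)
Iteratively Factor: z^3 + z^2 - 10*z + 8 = (z - 1)*(z^2 + 2*z - 8) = (z - 2)*(z - 1)*(z + 4)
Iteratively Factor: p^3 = (p)*(p^2) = p^2*(p)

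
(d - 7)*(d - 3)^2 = d^3 - 13*d^2 + 51*d - 63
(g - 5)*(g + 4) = g^2 - g - 20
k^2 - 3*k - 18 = (k - 6)*(k + 3)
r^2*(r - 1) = r^3 - r^2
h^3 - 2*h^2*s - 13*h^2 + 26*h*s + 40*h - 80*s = (h - 8)*(h - 5)*(h - 2*s)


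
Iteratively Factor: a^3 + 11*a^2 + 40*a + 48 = (a + 4)*(a^2 + 7*a + 12) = (a + 4)^2*(a + 3)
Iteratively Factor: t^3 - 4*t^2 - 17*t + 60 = (t + 4)*(t^2 - 8*t + 15) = (t - 5)*(t + 4)*(t - 3)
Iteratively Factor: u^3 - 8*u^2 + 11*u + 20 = (u + 1)*(u^2 - 9*u + 20) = (u - 5)*(u + 1)*(u - 4)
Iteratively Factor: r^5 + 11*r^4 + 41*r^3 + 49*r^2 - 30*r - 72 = (r + 4)*(r^4 + 7*r^3 + 13*r^2 - 3*r - 18) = (r - 1)*(r + 4)*(r^3 + 8*r^2 + 21*r + 18) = (r - 1)*(r + 3)*(r + 4)*(r^2 + 5*r + 6) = (r - 1)*(r + 2)*(r + 3)*(r + 4)*(r + 3)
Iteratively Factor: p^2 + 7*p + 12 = (p + 4)*(p + 3)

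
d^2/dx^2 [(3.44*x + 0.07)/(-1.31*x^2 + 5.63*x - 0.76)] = (-(2.62*x - 5.63)*(3.44*x + 0.07)*(5.24*x - 11.26) + (27.0384*x - 38.551)*(1.31*x^2 - 5.63*x + 0.76))/(1.31*x^2 - 5.63*x + 0.76)^3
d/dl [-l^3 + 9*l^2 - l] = -3*l^2 + 18*l - 1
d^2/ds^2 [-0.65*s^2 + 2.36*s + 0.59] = -1.30000000000000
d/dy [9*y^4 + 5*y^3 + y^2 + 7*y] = 36*y^3 + 15*y^2 + 2*y + 7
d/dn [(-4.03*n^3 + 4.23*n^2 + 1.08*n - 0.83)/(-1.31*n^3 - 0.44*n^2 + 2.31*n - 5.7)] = (7.3145*n^4 - 15.789*n^3 + 75.8976*n^2 - 48.9524*n - 4.2387)/(1.7161*n^6 + 1.1528*n^5 - 5.8586*n^4 + 12.9012*n^3 + 10.3521*n^2 - 26.334*n + 32.49)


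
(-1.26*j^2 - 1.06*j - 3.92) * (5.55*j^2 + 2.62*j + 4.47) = -6.993*j^4 - 9.1842*j^3 - 30.1654*j^2 - 15.0086*j - 17.5224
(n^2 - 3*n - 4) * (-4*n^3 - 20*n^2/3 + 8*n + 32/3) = -4*n^5 + 16*n^4/3 + 44*n^3 + 40*n^2/3 - 64*n - 128/3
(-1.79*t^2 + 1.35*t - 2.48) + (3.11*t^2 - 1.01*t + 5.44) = 1.32*t^2 + 0.34*t + 2.96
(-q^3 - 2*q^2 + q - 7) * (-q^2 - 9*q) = q^5 + 11*q^4 + 17*q^3 - 2*q^2 + 63*q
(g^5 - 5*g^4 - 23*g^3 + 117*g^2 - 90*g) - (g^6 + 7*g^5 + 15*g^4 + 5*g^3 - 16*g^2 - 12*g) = -g^6 - 6*g^5 - 20*g^4 - 28*g^3 + 133*g^2 - 78*g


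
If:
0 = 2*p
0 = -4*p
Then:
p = 0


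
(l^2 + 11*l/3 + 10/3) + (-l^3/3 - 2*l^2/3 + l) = -l^3/3 + l^2/3 + 14*l/3 + 10/3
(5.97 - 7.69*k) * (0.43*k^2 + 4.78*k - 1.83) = -3.3067*k^3 - 34.1911*k^2 + 42.6093*k - 10.9251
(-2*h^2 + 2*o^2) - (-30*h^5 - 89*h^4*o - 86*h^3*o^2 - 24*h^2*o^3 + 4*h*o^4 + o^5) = 30*h^5 + 89*h^4*o + 86*h^3*o^2 + 24*h^2*o^3 - 2*h^2 - 4*h*o^4 - o^5 + 2*o^2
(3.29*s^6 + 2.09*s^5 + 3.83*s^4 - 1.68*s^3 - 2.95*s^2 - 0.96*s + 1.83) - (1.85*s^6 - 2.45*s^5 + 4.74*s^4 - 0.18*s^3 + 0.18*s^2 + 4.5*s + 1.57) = 1.44*s^6 + 4.54*s^5 - 0.91*s^4 - 1.5*s^3 - 3.13*s^2 - 5.46*s + 0.26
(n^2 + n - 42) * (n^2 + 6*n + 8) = n^4 + 7*n^3 - 28*n^2 - 244*n - 336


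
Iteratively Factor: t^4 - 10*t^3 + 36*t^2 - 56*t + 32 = (t - 2)*(t^3 - 8*t^2 + 20*t - 16) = (t - 4)*(t - 2)*(t^2 - 4*t + 4) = (t - 4)*(t - 2)^2*(t - 2)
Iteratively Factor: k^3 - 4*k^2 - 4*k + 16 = (k - 2)*(k^2 - 2*k - 8) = (k - 2)*(k + 2)*(k - 4)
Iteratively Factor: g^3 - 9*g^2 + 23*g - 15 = (g - 1)*(g^2 - 8*g + 15) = (g - 3)*(g - 1)*(g - 5)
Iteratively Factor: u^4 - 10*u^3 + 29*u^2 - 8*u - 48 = (u - 4)*(u^3 - 6*u^2 + 5*u + 12) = (u - 4)*(u + 1)*(u^2 - 7*u + 12) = (u - 4)^2*(u + 1)*(u - 3)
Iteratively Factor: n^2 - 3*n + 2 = (n - 1)*(n - 2)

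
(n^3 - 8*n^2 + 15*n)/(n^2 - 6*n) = (n^2 - 8*n + 15)/(n - 6)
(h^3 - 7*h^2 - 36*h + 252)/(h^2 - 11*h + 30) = (h^2 - h - 42)/(h - 5)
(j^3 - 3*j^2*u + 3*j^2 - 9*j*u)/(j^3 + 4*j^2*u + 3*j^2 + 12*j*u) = (j - 3*u)/(j + 4*u)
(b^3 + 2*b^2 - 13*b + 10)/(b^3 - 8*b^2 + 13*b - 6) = (b^2 + 3*b - 10)/(b^2 - 7*b + 6)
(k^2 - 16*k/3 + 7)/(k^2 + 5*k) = (k^2 - 16*k/3 + 7)/(k*(k + 5))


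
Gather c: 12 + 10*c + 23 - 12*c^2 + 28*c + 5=-12*c^2 + 38*c + 40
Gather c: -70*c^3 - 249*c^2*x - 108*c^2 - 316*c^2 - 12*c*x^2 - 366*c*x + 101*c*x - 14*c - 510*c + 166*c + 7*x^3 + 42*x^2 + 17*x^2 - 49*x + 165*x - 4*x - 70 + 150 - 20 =-70*c^3 + c^2*(-249*x - 424) + c*(-12*x^2 - 265*x - 358) + 7*x^3 + 59*x^2 + 112*x + 60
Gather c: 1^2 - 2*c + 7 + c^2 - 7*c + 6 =c^2 - 9*c + 14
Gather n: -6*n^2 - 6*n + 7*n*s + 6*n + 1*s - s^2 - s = -6*n^2 + 7*n*s - s^2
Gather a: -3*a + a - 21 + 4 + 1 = -2*a - 16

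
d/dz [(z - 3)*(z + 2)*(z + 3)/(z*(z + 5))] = (z^4 + 10*z^3 + 19*z^2 + 36*z + 90)/(z^2*(z^2 + 10*z + 25))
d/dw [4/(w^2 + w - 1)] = 4*(-2*w - 1)/(w^2 + w - 1)^2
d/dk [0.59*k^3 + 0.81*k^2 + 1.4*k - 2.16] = 1.77*k^2 + 1.62*k + 1.4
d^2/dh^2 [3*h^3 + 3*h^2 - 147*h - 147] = 18*h + 6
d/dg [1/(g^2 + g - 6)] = (-2*g - 1)/(g^2 + g - 6)^2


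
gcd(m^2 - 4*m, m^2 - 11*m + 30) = 1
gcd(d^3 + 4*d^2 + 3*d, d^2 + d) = d^2 + d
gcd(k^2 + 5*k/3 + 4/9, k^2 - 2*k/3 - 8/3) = k + 4/3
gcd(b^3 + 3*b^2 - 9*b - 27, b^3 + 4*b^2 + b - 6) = b + 3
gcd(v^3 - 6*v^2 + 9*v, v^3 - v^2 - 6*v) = v^2 - 3*v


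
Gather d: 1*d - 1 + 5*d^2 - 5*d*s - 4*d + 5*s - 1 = 5*d^2 + d*(-5*s - 3) + 5*s - 2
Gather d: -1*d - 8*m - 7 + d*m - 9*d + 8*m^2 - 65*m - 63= d*(m - 10) + 8*m^2 - 73*m - 70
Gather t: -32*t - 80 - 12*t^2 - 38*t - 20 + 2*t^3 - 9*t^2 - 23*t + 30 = 2*t^3 - 21*t^2 - 93*t - 70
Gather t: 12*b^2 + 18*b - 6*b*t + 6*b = 12*b^2 - 6*b*t + 24*b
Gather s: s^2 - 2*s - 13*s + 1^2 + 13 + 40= s^2 - 15*s + 54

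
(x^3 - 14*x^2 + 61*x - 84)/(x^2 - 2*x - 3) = (x^2 - 11*x + 28)/(x + 1)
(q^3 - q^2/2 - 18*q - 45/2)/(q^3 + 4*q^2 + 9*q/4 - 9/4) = 2*(q - 5)/(2*q - 1)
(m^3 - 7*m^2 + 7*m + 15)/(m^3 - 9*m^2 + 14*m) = (m^3 - 7*m^2 + 7*m + 15)/(m*(m^2 - 9*m + 14))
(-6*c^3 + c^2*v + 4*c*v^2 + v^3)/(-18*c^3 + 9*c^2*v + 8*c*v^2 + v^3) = (2*c + v)/(6*c + v)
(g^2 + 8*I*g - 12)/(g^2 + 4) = (g + 6*I)/(g - 2*I)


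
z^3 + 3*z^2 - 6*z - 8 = (z - 2)*(z + 1)*(z + 4)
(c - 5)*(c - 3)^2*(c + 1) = c^4 - 10*c^3 + 28*c^2 - 6*c - 45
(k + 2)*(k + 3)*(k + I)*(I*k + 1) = I*k^4 + 5*I*k^3 + 7*I*k^2 + 5*I*k + 6*I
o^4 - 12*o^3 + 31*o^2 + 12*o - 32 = (o - 8)*(o - 4)*(o - 1)*(o + 1)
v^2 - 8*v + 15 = (v - 5)*(v - 3)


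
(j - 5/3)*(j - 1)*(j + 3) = j^3 + j^2/3 - 19*j/3 + 5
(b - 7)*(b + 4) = b^2 - 3*b - 28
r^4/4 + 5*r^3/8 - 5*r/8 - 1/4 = (r/4 + 1/2)*(r - 1)*(r + 1/2)*(r + 1)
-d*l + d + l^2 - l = (-d + l)*(l - 1)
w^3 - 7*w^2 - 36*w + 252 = (w - 7)*(w - 6)*(w + 6)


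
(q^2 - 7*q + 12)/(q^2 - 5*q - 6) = (-q^2 + 7*q - 12)/(-q^2 + 5*q + 6)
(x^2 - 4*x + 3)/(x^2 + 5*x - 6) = (x - 3)/(x + 6)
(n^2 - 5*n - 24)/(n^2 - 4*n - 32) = (n + 3)/(n + 4)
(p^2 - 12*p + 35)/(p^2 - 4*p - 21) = (p - 5)/(p + 3)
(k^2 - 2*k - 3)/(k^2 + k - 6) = (k^2 - 2*k - 3)/(k^2 + k - 6)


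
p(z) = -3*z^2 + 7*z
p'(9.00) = -47.00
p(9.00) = -180.00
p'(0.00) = 7.00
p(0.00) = 0.00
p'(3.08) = -11.48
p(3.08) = -6.90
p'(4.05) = -17.30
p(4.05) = -20.86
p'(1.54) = -2.24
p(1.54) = 3.67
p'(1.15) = 0.10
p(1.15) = 4.08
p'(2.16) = -5.96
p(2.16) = 1.12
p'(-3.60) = 28.60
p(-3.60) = -64.08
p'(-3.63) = 28.78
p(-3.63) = -64.94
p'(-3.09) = 25.54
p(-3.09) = -50.27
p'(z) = 7 - 6*z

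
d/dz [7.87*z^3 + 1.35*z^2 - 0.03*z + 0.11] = 23.61*z^2 + 2.7*z - 0.03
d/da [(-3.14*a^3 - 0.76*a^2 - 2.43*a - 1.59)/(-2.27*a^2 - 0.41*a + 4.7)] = (7.1278*a^4 + 2.5748*a^3 - 49.4785*a^2 - 14.3626*a - 12.0729)/(5.1529*a^4 + 1.8614*a^3 - 21.1699*a^2 - 3.854*a + 22.09)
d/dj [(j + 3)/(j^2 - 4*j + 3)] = (j^2 - 4*j - 2*(j - 2)*(j + 3) + 3)/(j^2 - 4*j + 3)^2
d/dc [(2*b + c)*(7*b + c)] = 9*b + 2*c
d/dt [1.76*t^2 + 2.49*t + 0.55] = 3.52*t + 2.49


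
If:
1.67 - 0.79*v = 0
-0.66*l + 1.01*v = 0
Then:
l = 3.23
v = 2.11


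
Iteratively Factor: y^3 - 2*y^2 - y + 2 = (y + 1)*(y^2 - 3*y + 2) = (y - 2)*(y + 1)*(y - 1)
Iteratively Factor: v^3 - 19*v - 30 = (v - 5)*(v^2 + 5*v + 6) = (v - 5)*(v + 3)*(v + 2)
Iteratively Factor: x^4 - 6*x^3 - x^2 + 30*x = (x - 3)*(x^3 - 3*x^2 - 10*x) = x*(x - 3)*(x^2 - 3*x - 10) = x*(x - 3)*(x + 2)*(x - 5)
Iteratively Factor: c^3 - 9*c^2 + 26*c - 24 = (c - 3)*(c^2 - 6*c + 8) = (c - 3)*(c - 2)*(c - 4)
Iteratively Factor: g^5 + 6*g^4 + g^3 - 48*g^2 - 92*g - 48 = (g - 3)*(g^4 + 9*g^3 + 28*g^2 + 36*g + 16) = (g - 3)*(g + 2)*(g^3 + 7*g^2 + 14*g + 8) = (g - 3)*(g + 2)^2*(g^2 + 5*g + 4) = (g - 3)*(g + 2)^2*(g + 4)*(g + 1)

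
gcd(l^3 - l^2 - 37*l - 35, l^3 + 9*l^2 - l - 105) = l + 5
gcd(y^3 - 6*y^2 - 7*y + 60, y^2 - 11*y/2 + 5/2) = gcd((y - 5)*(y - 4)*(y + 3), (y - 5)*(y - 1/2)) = y - 5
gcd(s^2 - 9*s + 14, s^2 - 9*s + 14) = s^2 - 9*s + 14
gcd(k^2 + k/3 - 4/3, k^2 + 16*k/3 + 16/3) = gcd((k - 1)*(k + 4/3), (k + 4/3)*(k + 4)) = k + 4/3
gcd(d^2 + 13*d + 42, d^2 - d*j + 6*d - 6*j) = d + 6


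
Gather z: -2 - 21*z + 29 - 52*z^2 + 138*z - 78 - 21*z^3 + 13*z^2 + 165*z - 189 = -21*z^3 - 39*z^2 + 282*z - 240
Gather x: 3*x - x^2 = -x^2 + 3*x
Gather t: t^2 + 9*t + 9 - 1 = t^2 + 9*t + 8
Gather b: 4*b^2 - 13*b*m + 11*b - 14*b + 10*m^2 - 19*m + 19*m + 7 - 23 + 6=4*b^2 + b*(-13*m - 3) + 10*m^2 - 10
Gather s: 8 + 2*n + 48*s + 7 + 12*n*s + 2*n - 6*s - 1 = 4*n + s*(12*n + 42) + 14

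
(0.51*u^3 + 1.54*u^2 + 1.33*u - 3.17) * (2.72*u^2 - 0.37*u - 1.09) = 1.3872*u^5 + 4.0001*u^4 + 2.4919*u^3 - 10.7931*u^2 - 0.2768*u + 3.4553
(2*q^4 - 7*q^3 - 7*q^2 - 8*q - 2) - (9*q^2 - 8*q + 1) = 2*q^4 - 7*q^3 - 16*q^2 - 3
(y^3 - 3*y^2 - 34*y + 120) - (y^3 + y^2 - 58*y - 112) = -4*y^2 + 24*y + 232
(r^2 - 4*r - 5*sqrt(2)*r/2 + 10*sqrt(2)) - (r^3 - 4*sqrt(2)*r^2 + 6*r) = -r^3 + r^2 + 4*sqrt(2)*r^2 - 10*r - 5*sqrt(2)*r/2 + 10*sqrt(2)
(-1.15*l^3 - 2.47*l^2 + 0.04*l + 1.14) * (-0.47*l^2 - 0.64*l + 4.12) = 0.5405*l^5 + 1.8969*l^4 - 3.176*l^3 - 10.7378*l^2 - 0.5648*l + 4.6968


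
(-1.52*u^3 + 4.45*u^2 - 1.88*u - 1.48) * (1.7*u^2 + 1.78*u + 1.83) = -2.584*u^5 + 4.8594*u^4 + 1.9434*u^3 + 2.2811*u^2 - 6.0748*u - 2.7084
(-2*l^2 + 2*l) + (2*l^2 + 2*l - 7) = 4*l - 7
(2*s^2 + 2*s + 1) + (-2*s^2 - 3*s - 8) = -s - 7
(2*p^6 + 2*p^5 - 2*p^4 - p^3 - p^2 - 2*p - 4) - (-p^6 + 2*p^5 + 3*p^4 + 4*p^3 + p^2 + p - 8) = 3*p^6 - 5*p^4 - 5*p^3 - 2*p^2 - 3*p + 4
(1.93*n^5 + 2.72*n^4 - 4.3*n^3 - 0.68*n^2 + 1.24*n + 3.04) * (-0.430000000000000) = -0.8299*n^5 - 1.1696*n^4 + 1.849*n^3 + 0.2924*n^2 - 0.5332*n - 1.3072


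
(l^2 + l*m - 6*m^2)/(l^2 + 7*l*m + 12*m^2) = (l - 2*m)/(l + 4*m)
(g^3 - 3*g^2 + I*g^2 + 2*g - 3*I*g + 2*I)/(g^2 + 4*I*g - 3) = (g^2 - 3*g + 2)/(g + 3*I)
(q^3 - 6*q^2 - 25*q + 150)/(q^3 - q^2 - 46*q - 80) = (q^2 - 11*q + 30)/(q^2 - 6*q - 16)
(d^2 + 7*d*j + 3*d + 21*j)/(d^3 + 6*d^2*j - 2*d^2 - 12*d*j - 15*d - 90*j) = (d + 7*j)/(d^2 + 6*d*j - 5*d - 30*j)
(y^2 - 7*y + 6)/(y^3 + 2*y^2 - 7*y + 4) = (y - 6)/(y^2 + 3*y - 4)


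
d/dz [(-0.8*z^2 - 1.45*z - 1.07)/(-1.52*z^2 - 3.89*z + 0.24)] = (0.908000000000001*z^2 - 3.6368*z - 4.5103)/(2.3104*z^4 + 11.8256*z^3 + 14.4025*z^2 - 1.8672*z + 0.0576)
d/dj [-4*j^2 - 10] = -8*j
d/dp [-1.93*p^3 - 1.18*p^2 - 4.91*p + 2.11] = -5.79*p^2 - 2.36*p - 4.91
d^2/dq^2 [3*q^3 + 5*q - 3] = 18*q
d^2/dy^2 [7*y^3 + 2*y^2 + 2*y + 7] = 42*y + 4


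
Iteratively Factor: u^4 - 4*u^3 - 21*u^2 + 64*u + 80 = (u - 5)*(u^3 + u^2 - 16*u - 16) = (u - 5)*(u + 1)*(u^2 - 16) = (u - 5)*(u + 1)*(u + 4)*(u - 4)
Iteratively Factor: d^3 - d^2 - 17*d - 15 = (d + 3)*(d^2 - 4*d - 5) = (d + 1)*(d + 3)*(d - 5)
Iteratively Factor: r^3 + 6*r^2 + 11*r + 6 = (r + 3)*(r^2 + 3*r + 2) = (r + 2)*(r + 3)*(r + 1)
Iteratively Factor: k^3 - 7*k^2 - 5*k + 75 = (k - 5)*(k^2 - 2*k - 15) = (k - 5)^2*(k + 3)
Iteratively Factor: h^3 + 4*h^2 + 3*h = (h + 1)*(h^2 + 3*h) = (h + 1)*(h + 3)*(h)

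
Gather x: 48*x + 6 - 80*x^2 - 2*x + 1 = -80*x^2 + 46*x + 7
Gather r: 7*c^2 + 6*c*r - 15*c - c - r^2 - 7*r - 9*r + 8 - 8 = 7*c^2 - 16*c - r^2 + r*(6*c - 16)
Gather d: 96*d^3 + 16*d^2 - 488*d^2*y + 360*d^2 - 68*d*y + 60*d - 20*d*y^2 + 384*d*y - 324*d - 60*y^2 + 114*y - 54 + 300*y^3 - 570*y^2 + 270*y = 96*d^3 + d^2*(376 - 488*y) + d*(-20*y^2 + 316*y - 264) + 300*y^3 - 630*y^2 + 384*y - 54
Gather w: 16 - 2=14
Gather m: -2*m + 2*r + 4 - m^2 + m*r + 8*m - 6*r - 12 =-m^2 + m*(r + 6) - 4*r - 8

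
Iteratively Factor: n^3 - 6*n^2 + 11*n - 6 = (n - 3)*(n^2 - 3*n + 2) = (n - 3)*(n - 1)*(n - 2)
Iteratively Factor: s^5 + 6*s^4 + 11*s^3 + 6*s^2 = (s + 2)*(s^4 + 4*s^3 + 3*s^2) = s*(s + 2)*(s^3 + 4*s^2 + 3*s) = s*(s + 2)*(s + 3)*(s^2 + s) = s*(s + 1)*(s + 2)*(s + 3)*(s)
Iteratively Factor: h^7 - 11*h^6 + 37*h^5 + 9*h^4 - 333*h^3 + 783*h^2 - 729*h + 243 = (h - 3)*(h^6 - 8*h^5 + 13*h^4 + 48*h^3 - 189*h^2 + 216*h - 81) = (h - 3)^2*(h^5 - 5*h^4 - 2*h^3 + 42*h^2 - 63*h + 27) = (h - 3)^2*(h - 1)*(h^4 - 4*h^3 - 6*h^2 + 36*h - 27) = (h - 3)^2*(h - 1)*(h + 3)*(h^3 - 7*h^2 + 15*h - 9) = (h - 3)^3*(h - 1)*(h + 3)*(h^2 - 4*h + 3) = (h - 3)^4*(h - 1)*(h + 3)*(h - 1)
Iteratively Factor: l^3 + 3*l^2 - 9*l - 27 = (l - 3)*(l^2 + 6*l + 9) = (l - 3)*(l + 3)*(l + 3)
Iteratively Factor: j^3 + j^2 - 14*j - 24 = (j + 2)*(j^2 - j - 12) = (j + 2)*(j + 3)*(j - 4)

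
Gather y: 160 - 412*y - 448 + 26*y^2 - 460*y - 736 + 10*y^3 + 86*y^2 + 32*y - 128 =10*y^3 + 112*y^2 - 840*y - 1152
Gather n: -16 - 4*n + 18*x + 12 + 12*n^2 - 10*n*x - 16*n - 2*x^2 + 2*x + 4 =12*n^2 + n*(-10*x - 20) - 2*x^2 + 20*x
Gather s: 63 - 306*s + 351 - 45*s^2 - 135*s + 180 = -45*s^2 - 441*s + 594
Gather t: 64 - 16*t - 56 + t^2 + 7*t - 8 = t^2 - 9*t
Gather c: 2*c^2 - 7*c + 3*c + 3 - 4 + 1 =2*c^2 - 4*c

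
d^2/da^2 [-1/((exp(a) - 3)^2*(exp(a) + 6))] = 9*(-exp(3*a) - 6*exp(2*a) - 21*exp(a) - 18)*exp(a)/(exp(7*a) + 6*exp(6*a) - 54*exp(5*a) - 216*exp(4*a) + 1377*exp(3*a) + 1458*exp(2*a) - 14580*exp(a) + 17496)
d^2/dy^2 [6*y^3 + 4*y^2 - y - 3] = 36*y + 8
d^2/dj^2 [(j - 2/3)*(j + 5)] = 2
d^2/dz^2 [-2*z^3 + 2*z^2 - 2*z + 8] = 4 - 12*z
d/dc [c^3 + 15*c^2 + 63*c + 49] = 3*c^2 + 30*c + 63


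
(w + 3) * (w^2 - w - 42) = w^3 + 2*w^2 - 45*w - 126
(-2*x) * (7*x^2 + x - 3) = -14*x^3 - 2*x^2 + 6*x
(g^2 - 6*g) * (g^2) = g^4 - 6*g^3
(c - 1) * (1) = c - 1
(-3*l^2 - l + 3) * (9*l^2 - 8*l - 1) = -27*l^4 + 15*l^3 + 38*l^2 - 23*l - 3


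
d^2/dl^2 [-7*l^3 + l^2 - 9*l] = 2 - 42*l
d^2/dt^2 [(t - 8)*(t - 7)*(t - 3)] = 6*t - 36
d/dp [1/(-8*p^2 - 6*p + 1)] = 2*(8*p + 3)/(8*p^2 + 6*p - 1)^2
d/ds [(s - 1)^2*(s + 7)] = (s - 1)*(3*s + 13)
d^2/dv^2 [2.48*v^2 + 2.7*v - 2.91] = 4.96000000000000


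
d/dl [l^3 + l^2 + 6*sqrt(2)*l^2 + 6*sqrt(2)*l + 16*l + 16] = 3*l^2 + 2*l + 12*sqrt(2)*l + 6*sqrt(2) + 16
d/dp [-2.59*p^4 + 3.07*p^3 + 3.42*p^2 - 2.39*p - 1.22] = -10.36*p^3 + 9.21*p^2 + 6.84*p - 2.39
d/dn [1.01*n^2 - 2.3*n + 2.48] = 2.02*n - 2.3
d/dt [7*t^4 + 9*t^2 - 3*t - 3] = 28*t^3 + 18*t - 3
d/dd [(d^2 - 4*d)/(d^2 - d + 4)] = (3*d^2 + 8*d - 16)/(d^4 - 2*d^3 + 9*d^2 - 8*d + 16)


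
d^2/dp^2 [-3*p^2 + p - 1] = -6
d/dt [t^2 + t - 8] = 2*t + 1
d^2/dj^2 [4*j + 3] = 0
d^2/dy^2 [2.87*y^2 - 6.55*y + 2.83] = 5.74000000000000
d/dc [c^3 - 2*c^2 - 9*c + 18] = 3*c^2 - 4*c - 9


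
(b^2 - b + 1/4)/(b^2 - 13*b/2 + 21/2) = (4*b^2 - 4*b + 1)/(2*(2*b^2 - 13*b + 21))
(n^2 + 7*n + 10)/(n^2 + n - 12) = (n^2 + 7*n + 10)/(n^2 + n - 12)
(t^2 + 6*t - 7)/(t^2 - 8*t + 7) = (t + 7)/(t - 7)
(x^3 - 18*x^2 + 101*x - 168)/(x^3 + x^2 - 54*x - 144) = (x^2 - 10*x + 21)/(x^2 + 9*x + 18)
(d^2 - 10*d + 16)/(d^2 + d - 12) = (d^2 - 10*d + 16)/(d^2 + d - 12)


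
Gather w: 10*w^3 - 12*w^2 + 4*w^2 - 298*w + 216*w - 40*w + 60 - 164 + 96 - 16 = 10*w^3 - 8*w^2 - 122*w - 24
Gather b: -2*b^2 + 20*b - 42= -2*b^2 + 20*b - 42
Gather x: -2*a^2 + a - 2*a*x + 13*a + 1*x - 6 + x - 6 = -2*a^2 + 14*a + x*(2 - 2*a) - 12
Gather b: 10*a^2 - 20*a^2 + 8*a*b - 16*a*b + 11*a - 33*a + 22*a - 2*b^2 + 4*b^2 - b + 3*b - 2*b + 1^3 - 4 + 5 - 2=-10*a^2 - 8*a*b + 2*b^2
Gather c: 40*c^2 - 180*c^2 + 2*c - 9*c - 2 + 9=-140*c^2 - 7*c + 7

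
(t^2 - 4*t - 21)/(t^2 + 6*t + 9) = (t - 7)/(t + 3)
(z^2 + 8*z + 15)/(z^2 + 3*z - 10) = (z + 3)/(z - 2)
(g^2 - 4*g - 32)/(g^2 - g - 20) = (g - 8)/(g - 5)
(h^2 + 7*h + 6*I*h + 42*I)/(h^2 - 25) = (h^2 + h*(7 + 6*I) + 42*I)/(h^2 - 25)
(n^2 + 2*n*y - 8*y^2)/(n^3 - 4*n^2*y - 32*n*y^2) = (-n + 2*y)/(n*(-n + 8*y))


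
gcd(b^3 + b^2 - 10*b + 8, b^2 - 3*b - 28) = b + 4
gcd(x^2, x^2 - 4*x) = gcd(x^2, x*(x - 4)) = x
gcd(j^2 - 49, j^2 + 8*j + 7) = j + 7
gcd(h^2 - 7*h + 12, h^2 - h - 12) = h - 4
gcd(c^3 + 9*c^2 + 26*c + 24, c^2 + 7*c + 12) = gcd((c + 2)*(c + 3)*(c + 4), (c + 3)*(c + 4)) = c^2 + 7*c + 12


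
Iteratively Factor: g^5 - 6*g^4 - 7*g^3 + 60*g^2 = (g - 4)*(g^4 - 2*g^3 - 15*g^2) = g*(g - 4)*(g^3 - 2*g^2 - 15*g) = g*(g - 5)*(g - 4)*(g^2 + 3*g) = g*(g - 5)*(g - 4)*(g + 3)*(g)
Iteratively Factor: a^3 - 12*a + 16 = (a + 4)*(a^2 - 4*a + 4) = (a - 2)*(a + 4)*(a - 2)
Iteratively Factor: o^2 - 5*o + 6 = (o - 2)*(o - 3)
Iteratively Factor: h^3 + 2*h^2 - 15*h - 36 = (h - 4)*(h^2 + 6*h + 9) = (h - 4)*(h + 3)*(h + 3)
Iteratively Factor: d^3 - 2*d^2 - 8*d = (d + 2)*(d^2 - 4*d) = d*(d + 2)*(d - 4)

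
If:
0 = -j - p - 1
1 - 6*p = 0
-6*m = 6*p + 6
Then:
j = -7/6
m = -7/6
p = 1/6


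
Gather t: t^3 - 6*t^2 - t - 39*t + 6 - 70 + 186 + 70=t^3 - 6*t^2 - 40*t + 192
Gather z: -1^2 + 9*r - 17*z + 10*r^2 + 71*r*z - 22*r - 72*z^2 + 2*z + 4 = 10*r^2 - 13*r - 72*z^2 + z*(71*r - 15) + 3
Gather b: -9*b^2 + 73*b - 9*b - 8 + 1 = -9*b^2 + 64*b - 7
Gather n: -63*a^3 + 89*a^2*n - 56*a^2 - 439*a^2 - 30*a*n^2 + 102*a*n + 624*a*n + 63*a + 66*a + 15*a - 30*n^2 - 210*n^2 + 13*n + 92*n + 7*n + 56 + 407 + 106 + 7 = -63*a^3 - 495*a^2 + 144*a + n^2*(-30*a - 240) + n*(89*a^2 + 726*a + 112) + 576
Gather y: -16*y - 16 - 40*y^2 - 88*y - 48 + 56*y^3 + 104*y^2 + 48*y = 56*y^3 + 64*y^2 - 56*y - 64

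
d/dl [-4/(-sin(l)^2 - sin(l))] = -(8/tan(l) + 4*cos(l)/sin(l)^2)/(sin(l) + 1)^2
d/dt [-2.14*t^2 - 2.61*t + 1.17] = -4.28*t - 2.61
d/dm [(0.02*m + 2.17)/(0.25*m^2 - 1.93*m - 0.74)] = (-0.005*m^2 - 1.085*m + 4.1733)/(0.0625*m^4 - 0.965*m^3 + 3.3549*m^2 + 2.8564*m + 0.5476)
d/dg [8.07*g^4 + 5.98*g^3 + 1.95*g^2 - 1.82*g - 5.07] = 32.28*g^3 + 17.94*g^2 + 3.9*g - 1.82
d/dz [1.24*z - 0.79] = 1.24000000000000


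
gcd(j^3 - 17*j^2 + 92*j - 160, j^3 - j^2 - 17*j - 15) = j - 5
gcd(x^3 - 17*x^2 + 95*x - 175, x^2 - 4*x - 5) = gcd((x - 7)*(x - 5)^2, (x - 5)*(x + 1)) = x - 5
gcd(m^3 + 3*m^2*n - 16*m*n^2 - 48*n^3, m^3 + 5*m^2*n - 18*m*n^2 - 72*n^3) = m^2 - m*n - 12*n^2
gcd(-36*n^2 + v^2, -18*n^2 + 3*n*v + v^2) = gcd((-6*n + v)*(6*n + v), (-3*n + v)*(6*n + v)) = 6*n + v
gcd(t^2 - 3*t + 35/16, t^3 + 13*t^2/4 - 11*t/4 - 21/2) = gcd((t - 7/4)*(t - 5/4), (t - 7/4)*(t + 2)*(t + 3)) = t - 7/4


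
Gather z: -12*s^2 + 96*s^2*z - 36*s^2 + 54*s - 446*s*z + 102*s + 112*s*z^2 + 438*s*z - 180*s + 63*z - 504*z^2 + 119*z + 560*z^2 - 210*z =-48*s^2 - 24*s + z^2*(112*s + 56) + z*(96*s^2 - 8*s - 28)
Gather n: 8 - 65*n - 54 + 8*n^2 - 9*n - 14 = 8*n^2 - 74*n - 60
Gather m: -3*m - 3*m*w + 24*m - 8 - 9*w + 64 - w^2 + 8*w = m*(21 - 3*w) - w^2 - w + 56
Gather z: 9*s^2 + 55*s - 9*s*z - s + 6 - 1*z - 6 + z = 9*s^2 - 9*s*z + 54*s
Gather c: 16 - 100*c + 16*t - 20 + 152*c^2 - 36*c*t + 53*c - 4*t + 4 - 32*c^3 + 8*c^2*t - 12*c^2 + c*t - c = -32*c^3 + c^2*(8*t + 140) + c*(-35*t - 48) + 12*t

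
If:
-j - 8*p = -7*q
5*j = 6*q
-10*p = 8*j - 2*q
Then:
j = 0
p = 0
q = 0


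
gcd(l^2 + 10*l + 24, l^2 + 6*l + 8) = l + 4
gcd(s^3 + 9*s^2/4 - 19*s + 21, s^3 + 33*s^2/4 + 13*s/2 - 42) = s^2 + 17*s/4 - 21/2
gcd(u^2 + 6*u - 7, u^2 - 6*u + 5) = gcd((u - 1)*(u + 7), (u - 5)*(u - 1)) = u - 1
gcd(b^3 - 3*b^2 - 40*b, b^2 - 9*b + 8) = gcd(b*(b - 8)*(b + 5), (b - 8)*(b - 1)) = b - 8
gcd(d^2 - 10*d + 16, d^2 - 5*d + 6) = d - 2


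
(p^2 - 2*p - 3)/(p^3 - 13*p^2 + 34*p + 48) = (p - 3)/(p^2 - 14*p + 48)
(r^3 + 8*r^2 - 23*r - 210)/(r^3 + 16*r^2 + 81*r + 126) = (r - 5)/(r + 3)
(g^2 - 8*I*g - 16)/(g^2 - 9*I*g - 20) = (g - 4*I)/(g - 5*I)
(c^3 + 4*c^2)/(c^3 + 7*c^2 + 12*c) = c/(c + 3)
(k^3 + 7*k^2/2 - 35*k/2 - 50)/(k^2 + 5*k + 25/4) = 2*(k^2 + k - 20)/(2*k + 5)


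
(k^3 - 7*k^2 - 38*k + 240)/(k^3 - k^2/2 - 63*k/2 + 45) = 2*(k - 8)/(2*k - 3)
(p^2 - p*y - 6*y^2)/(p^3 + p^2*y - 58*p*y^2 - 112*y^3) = (-p + 3*y)/(-p^2 + p*y + 56*y^2)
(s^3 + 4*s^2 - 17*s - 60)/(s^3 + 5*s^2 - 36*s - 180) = (s^2 - s - 12)/(s^2 - 36)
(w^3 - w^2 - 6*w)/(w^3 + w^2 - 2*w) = (w - 3)/(w - 1)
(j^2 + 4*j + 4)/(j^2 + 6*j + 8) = (j + 2)/(j + 4)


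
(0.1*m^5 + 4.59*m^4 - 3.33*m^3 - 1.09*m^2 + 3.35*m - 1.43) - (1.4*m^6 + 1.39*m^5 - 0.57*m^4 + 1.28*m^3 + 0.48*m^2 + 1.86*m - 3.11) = -1.4*m^6 - 1.29*m^5 + 5.16*m^4 - 4.61*m^3 - 1.57*m^2 + 1.49*m + 1.68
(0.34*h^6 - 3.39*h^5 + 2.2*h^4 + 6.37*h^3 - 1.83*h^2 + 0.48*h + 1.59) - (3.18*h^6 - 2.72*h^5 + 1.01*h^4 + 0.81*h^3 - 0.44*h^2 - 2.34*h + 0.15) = -2.84*h^6 - 0.67*h^5 + 1.19*h^4 + 5.56*h^3 - 1.39*h^2 + 2.82*h + 1.44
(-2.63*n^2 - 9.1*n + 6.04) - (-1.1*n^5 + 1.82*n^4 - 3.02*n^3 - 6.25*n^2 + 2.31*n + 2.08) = 1.1*n^5 - 1.82*n^4 + 3.02*n^3 + 3.62*n^2 - 11.41*n + 3.96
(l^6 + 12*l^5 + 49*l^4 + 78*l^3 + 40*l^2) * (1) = l^6 + 12*l^5 + 49*l^4 + 78*l^3 + 40*l^2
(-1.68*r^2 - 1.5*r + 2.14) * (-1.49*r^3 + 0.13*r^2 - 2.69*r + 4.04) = 2.5032*r^5 + 2.0166*r^4 + 1.1356*r^3 - 2.474*r^2 - 11.8166*r + 8.6456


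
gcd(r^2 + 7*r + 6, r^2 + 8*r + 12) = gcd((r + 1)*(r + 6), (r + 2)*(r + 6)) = r + 6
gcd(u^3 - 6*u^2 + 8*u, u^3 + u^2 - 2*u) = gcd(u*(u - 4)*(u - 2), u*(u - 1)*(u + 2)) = u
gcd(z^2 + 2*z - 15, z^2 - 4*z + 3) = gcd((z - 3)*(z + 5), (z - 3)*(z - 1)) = z - 3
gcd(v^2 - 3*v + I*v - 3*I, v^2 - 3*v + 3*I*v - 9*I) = v - 3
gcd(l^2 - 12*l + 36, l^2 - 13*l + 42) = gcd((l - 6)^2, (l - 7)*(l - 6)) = l - 6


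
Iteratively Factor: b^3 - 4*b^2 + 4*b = (b)*(b^2 - 4*b + 4) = b*(b - 2)*(b - 2)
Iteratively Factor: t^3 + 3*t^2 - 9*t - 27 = (t + 3)*(t^2 - 9) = (t + 3)^2*(t - 3)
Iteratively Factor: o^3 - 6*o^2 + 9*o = (o - 3)*(o^2 - 3*o) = o*(o - 3)*(o - 3)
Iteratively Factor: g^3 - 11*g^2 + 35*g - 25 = (g - 1)*(g^2 - 10*g + 25) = (g - 5)*(g - 1)*(g - 5)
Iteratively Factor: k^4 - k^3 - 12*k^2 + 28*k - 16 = (k - 2)*(k^3 + k^2 - 10*k + 8) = (k - 2)^2*(k^2 + 3*k - 4) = (k - 2)^2*(k + 4)*(k - 1)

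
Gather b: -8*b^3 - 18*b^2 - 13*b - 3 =-8*b^3 - 18*b^2 - 13*b - 3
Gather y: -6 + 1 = -5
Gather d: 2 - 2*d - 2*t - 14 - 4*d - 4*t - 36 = -6*d - 6*t - 48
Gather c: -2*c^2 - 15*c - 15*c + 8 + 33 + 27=-2*c^2 - 30*c + 68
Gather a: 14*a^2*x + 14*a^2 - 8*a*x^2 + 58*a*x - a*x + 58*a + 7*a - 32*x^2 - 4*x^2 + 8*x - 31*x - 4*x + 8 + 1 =a^2*(14*x + 14) + a*(-8*x^2 + 57*x + 65) - 36*x^2 - 27*x + 9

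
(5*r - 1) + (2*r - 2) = 7*r - 3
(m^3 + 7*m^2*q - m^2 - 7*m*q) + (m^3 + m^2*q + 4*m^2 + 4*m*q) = 2*m^3 + 8*m^2*q + 3*m^2 - 3*m*q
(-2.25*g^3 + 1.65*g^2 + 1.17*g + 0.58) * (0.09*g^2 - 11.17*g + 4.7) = -0.2025*g^5 + 25.281*g^4 - 28.9002*g^3 - 5.2617*g^2 - 0.9796*g + 2.726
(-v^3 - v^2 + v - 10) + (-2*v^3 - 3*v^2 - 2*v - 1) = -3*v^3 - 4*v^2 - v - 11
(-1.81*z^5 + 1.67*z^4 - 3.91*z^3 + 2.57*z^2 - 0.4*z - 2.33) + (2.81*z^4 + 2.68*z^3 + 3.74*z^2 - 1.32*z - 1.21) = -1.81*z^5 + 4.48*z^4 - 1.23*z^3 + 6.31*z^2 - 1.72*z - 3.54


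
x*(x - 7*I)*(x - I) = x^3 - 8*I*x^2 - 7*x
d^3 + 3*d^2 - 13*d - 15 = (d - 3)*(d + 1)*(d + 5)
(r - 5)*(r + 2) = r^2 - 3*r - 10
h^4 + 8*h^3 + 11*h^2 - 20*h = h*(h - 1)*(h + 4)*(h + 5)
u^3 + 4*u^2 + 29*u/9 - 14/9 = (u - 1/3)*(u + 2)*(u + 7/3)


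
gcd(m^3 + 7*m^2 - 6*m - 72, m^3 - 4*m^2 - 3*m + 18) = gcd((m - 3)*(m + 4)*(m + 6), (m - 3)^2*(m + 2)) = m - 3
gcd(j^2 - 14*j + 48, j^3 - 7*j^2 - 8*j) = j - 8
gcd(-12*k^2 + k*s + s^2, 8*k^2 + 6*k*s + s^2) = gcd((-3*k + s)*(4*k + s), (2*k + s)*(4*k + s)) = 4*k + s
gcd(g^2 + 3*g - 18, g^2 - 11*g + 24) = g - 3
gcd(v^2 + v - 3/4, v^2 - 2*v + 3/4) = v - 1/2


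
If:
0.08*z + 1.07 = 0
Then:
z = -13.38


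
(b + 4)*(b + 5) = b^2 + 9*b + 20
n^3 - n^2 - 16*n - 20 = (n - 5)*(n + 2)^2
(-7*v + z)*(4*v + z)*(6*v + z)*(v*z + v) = -168*v^4*z - 168*v^4 - 46*v^3*z^2 - 46*v^3*z + 3*v^2*z^3 + 3*v^2*z^2 + v*z^4 + v*z^3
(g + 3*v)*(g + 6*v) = g^2 + 9*g*v + 18*v^2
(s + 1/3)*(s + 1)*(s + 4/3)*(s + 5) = s^4 + 23*s^3/3 + 139*s^2/9 + 11*s + 20/9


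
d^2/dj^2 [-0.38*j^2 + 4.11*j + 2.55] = -0.760000000000000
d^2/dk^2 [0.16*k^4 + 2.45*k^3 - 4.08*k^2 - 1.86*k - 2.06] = 1.92*k^2 + 14.7*k - 8.16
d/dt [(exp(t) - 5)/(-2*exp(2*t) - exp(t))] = (2*exp(2*t) - 20*exp(t) - 5)*exp(-t)/(4*exp(2*t) + 4*exp(t) + 1)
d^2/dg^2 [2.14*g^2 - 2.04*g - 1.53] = 4.28000000000000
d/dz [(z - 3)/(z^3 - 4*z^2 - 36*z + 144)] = (z^3 - 4*z^2 - 36*z + (z - 3)*(-3*z^2 + 8*z + 36) + 144)/(z^3 - 4*z^2 - 36*z + 144)^2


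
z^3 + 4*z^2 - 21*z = z*(z - 3)*(z + 7)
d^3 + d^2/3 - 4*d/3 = d*(d - 1)*(d + 4/3)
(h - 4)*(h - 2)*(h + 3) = h^3 - 3*h^2 - 10*h + 24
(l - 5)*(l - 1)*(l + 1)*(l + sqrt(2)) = l^4 - 5*l^3 + sqrt(2)*l^3 - 5*sqrt(2)*l^2 - l^2 - sqrt(2)*l + 5*l + 5*sqrt(2)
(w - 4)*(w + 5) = w^2 + w - 20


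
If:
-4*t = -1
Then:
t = 1/4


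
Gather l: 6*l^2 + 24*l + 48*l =6*l^2 + 72*l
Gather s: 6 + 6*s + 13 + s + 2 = 7*s + 21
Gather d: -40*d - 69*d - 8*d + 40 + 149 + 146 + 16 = 351 - 117*d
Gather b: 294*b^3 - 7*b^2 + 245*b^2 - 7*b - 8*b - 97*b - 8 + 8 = 294*b^3 + 238*b^2 - 112*b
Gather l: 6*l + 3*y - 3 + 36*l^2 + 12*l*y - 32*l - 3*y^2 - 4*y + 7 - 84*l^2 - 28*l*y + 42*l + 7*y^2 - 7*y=-48*l^2 + l*(16 - 16*y) + 4*y^2 - 8*y + 4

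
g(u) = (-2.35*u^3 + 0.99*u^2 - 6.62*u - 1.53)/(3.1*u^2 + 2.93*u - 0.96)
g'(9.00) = -0.72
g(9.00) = -6.13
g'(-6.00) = -0.63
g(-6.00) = 6.25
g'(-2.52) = 0.86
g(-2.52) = 5.21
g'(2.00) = -0.27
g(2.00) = -1.71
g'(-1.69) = 10.55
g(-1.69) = 8.10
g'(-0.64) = 8.46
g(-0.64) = -2.38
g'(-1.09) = 207.67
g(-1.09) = -21.05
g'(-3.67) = -0.28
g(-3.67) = 5.07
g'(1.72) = -0.12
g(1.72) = -1.66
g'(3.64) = -0.58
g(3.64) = -2.48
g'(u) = (-6.2*u - 2.93)*(-2.35*u^3 + 0.99*u^2 - 6.62*u - 1.53)/(3.1*u^2 + 2.93*u - 0.96)^2 + (-7.05*u^2 + 1.98*u - 6.62)/(3.1*u^2 + 2.93*u - 0.96)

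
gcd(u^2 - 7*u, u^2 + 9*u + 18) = 1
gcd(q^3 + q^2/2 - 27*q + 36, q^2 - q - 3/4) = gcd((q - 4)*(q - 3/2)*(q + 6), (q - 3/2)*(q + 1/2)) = q - 3/2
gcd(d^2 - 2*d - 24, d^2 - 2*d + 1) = 1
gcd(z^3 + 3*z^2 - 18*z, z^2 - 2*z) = z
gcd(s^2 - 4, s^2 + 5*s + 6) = s + 2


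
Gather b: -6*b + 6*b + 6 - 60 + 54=0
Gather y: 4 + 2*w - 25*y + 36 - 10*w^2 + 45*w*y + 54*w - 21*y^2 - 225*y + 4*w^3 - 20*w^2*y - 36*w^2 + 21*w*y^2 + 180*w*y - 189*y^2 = 4*w^3 - 46*w^2 + 56*w + y^2*(21*w - 210) + y*(-20*w^2 + 225*w - 250) + 40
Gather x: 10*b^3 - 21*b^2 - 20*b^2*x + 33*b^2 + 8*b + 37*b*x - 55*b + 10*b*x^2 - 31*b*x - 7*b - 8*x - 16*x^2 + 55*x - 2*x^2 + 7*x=10*b^3 + 12*b^2 - 54*b + x^2*(10*b - 18) + x*(-20*b^2 + 6*b + 54)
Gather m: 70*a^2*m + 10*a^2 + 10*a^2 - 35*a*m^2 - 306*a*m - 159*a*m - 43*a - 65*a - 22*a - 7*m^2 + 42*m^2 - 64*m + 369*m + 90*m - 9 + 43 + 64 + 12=20*a^2 - 130*a + m^2*(35 - 35*a) + m*(70*a^2 - 465*a + 395) + 110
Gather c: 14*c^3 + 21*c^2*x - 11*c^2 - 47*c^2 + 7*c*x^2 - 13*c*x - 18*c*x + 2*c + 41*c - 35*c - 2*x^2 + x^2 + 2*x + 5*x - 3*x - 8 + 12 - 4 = 14*c^3 + c^2*(21*x - 58) + c*(7*x^2 - 31*x + 8) - x^2 + 4*x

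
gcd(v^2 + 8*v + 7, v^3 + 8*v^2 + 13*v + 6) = v + 1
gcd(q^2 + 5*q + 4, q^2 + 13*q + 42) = 1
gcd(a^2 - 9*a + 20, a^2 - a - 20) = a - 5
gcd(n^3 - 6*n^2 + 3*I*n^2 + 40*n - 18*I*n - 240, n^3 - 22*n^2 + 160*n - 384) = n - 6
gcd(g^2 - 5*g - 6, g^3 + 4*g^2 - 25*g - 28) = g + 1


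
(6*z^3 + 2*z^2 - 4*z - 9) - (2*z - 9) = 6*z^3 + 2*z^2 - 6*z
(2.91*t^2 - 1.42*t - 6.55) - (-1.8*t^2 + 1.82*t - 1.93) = 4.71*t^2 - 3.24*t - 4.62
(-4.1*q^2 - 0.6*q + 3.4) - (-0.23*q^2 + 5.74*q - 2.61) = -3.87*q^2 - 6.34*q + 6.01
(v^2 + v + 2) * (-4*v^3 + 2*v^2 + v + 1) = -4*v^5 - 2*v^4 - 5*v^3 + 6*v^2 + 3*v + 2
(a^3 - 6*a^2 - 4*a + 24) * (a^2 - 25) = a^5 - 6*a^4 - 29*a^3 + 174*a^2 + 100*a - 600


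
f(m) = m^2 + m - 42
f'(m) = 2*m + 1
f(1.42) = -38.56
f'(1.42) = 3.84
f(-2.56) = -38.01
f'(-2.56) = -4.12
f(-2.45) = -38.45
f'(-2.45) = -3.90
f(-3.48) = -33.37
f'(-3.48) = -5.96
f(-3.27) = -34.58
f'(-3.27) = -5.54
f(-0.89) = -42.10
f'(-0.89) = -0.78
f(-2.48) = -38.33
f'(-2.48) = -3.96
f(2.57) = -32.83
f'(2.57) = 6.14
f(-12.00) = 90.00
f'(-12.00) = -23.00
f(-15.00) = 168.00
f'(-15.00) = -29.00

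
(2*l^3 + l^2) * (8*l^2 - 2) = 16*l^5 + 8*l^4 - 4*l^3 - 2*l^2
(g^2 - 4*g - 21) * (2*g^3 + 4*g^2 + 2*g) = 2*g^5 - 4*g^4 - 56*g^3 - 92*g^2 - 42*g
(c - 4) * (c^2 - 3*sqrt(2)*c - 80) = c^3 - 3*sqrt(2)*c^2 - 4*c^2 - 80*c + 12*sqrt(2)*c + 320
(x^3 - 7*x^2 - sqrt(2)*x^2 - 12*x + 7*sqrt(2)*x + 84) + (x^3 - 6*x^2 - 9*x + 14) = 2*x^3 - 13*x^2 - sqrt(2)*x^2 - 21*x + 7*sqrt(2)*x + 98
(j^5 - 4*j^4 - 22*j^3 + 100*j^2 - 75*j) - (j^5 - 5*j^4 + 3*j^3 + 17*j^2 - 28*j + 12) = j^4 - 25*j^3 + 83*j^2 - 47*j - 12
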